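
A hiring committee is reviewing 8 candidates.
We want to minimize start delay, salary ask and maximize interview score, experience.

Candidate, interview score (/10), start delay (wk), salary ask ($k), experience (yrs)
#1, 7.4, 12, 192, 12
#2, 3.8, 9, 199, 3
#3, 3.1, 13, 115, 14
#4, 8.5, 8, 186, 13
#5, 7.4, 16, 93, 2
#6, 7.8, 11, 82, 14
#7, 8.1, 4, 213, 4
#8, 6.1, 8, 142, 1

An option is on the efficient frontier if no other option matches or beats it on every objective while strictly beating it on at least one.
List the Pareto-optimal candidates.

#4, #6, #7, #8

#1: dominated by #4 (interview score 8.5≥7.4, start delay 8≤12, salary ask 186≤192, experience 13≥12).
#2: dominated by #4 (interview score 8.5≥3.8, start delay 8≤9, salary ask 186≤199, experience 13≥3).
#3: dominated by #6 (interview score 7.8≥3.1, start delay 11≤13, salary ask 82≤115, experience 14≥14).
#4: not dominated (best interview score).
#5: dominated by #6 (interview score 7.8≥7.4, start delay 11≤16, salary ask 82≤93, experience 14≥2).
#6: not dominated (best salary ask).
#7: not dominated (best start delay).
#8: not dominated.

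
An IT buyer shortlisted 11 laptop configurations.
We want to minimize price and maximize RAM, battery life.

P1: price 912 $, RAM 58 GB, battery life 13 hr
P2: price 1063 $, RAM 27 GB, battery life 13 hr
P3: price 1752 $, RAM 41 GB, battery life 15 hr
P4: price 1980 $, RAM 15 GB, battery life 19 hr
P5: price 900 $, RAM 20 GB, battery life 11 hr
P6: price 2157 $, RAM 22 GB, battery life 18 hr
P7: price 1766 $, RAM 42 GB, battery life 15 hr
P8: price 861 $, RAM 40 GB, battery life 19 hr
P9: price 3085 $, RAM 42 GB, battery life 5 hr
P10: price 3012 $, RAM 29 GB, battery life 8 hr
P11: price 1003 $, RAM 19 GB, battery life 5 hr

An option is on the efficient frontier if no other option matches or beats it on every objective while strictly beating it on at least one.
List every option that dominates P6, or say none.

P8

P8: price 861≤2157, RAM 40≥22, battery life 19≥18 — dominates P6.
Others (P1, P2, P3, P4, P5, P7, P9, P10, P11) are each worse than P6 on at least one objective.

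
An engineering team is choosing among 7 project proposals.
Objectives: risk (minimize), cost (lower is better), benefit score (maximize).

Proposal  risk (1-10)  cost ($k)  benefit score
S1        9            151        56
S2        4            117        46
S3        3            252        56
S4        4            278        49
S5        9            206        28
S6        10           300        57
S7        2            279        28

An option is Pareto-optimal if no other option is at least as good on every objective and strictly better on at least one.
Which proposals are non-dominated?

S1: not dominated.
S2: not dominated (best cost).
S3: not dominated.
S4: dominated by S3 (risk 3≤4, cost 252≤278, benefit score 56≥49).
S5: dominated by S1 (risk 9≤9, cost 151≤206, benefit score 56≥28).
S6: not dominated (best benefit score).
S7: not dominated (best risk).

S1, S2, S3, S6, S7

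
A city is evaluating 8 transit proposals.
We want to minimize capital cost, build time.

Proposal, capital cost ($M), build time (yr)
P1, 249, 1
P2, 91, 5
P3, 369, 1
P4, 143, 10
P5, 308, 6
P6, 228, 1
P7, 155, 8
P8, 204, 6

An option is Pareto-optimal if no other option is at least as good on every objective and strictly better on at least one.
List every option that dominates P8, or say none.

P2

P2: capital cost 91≤204, build time 5≤6 — dominates P8.
Others (P1, P3, P4, P5, P6, P7) are each worse than P8 on at least one objective.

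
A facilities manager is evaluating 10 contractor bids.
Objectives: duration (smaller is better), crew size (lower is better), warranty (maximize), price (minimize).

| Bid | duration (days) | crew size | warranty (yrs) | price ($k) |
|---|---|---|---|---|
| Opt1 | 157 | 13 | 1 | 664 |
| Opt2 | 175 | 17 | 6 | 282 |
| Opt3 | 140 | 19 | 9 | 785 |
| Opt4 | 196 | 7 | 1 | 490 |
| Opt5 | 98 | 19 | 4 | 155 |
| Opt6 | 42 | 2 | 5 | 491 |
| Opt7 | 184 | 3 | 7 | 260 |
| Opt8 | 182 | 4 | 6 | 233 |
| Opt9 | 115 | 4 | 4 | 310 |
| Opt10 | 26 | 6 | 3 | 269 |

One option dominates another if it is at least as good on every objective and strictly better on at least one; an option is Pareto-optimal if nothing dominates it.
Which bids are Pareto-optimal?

Opt1: dominated by Opt6 (duration 42≤157, crew size 2≤13, warranty 5≥1, price 491≤664).
Opt2: not dominated.
Opt3: not dominated (best warranty).
Opt4: dominated by Opt7 (duration 184≤196, crew size 3≤7, warranty 7≥1, price 260≤490).
Opt5: not dominated (best price).
Opt6: not dominated (best crew size).
Opt7: not dominated.
Opt8: not dominated.
Opt9: not dominated.
Opt10: not dominated (best duration).

Opt2, Opt3, Opt5, Opt6, Opt7, Opt8, Opt9, Opt10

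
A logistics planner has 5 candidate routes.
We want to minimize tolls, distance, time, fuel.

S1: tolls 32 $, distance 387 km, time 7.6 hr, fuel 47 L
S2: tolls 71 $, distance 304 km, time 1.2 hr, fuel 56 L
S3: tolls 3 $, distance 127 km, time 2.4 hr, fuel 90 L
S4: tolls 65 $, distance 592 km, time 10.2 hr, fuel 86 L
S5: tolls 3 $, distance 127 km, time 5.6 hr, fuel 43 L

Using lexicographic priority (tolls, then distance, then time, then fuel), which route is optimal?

S3

First minimize tolls: best is 3, kept {S3, S5}.
Then minimize distance: best is 127, kept {S3, S5}.
Then minimize time: best is 2.4, kept {S3}.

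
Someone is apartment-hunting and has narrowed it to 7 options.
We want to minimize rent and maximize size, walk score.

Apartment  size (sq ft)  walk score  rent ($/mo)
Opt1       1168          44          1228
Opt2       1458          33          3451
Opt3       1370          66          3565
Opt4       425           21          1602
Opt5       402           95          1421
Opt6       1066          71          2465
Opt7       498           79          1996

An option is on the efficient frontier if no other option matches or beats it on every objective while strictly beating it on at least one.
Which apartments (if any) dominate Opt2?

none

Opt1: worse on size (1168 vs 1458).
Opt3: worse on size (1370 vs 1458).
Opt4: worse on size (425 vs 1458).
Opt5: worse on size (402 vs 1458).
Opt6: worse on size (1066 vs 1458).
Opt7: worse on size (498 vs 1458).
No option dominates Opt2.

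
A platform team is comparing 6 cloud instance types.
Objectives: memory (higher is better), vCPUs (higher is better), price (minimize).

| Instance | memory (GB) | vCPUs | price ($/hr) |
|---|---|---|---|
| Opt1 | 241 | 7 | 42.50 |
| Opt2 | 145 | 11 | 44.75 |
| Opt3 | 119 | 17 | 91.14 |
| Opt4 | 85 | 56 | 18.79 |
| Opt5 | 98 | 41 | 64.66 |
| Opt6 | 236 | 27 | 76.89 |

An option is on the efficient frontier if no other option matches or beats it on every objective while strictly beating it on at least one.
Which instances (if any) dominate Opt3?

Opt6

Opt6: memory 236≥119, vCPUs 27≥17, price 76.89≤91.14 — dominates Opt3.
Others (Opt1, Opt2, Opt4, Opt5) are each worse than Opt3 on at least one objective.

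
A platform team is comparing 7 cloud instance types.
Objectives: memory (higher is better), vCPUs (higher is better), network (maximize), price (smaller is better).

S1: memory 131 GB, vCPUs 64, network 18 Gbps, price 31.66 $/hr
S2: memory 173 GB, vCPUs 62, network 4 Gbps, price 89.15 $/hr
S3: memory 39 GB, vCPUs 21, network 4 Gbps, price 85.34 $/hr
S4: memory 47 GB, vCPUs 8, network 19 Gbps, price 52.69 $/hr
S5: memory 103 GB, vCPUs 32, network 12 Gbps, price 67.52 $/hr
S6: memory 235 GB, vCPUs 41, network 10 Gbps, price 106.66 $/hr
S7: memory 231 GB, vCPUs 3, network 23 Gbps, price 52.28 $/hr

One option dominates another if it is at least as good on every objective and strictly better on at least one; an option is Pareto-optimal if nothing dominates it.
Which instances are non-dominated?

S1, S2, S4, S6, S7

S1: not dominated (best vCPUs).
S2: not dominated.
S3: dominated by S1 (memory 131≥39, vCPUs 64≥21, network 18≥4, price 31.66≤85.34).
S4: not dominated.
S5: dominated by S1 (memory 131≥103, vCPUs 64≥32, network 18≥12, price 31.66≤67.52).
S6: not dominated (best memory).
S7: not dominated (best network).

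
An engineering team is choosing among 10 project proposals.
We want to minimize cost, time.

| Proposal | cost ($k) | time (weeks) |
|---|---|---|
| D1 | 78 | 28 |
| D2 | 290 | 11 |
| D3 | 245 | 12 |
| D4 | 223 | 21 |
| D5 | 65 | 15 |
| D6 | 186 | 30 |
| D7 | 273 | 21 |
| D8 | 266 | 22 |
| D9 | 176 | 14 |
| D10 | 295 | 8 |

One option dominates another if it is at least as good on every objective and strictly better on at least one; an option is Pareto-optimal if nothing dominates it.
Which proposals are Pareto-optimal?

D1: dominated by D5 (cost 65≤78, time 15≤28).
D2: not dominated.
D3: not dominated.
D4: dominated by D5 (cost 65≤223, time 15≤21).
D5: not dominated (best cost).
D6: dominated by D1 (cost 78≤186, time 28≤30).
D7: dominated by D3 (cost 245≤273, time 12≤21).
D8: dominated by D3 (cost 245≤266, time 12≤22).
D9: not dominated.
D10: not dominated (best time).

D2, D3, D5, D9, D10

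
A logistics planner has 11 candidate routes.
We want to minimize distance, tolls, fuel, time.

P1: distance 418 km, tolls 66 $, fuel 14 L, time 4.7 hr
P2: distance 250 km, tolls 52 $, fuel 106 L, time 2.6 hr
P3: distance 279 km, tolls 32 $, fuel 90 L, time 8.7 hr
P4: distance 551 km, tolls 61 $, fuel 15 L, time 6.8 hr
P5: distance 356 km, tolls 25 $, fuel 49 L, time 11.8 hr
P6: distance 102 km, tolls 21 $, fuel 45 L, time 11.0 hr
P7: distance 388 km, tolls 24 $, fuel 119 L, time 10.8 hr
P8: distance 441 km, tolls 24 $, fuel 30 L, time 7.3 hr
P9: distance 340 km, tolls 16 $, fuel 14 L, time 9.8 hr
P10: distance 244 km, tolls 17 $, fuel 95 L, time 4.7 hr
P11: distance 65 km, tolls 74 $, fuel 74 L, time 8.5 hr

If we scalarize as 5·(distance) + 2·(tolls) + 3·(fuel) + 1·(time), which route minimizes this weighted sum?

P6

P1: 5·418 + 2·66 + 3·14 + 1·4.7 = 2268.7
P2: 5·250 + 2·52 + 3·106 + 1·2.6 = 1674.6
P3: 5·279 + 2·32 + 3·90 + 1·8.7 = 1737.7
P4: 5·551 + 2·61 + 3·15 + 1·6.8 = 2928.8
P5: 5·356 + 2·25 + 3·49 + 1·11.8 = 1988.8
P6: 5·102 + 2·21 + 3·45 + 1·11.0 = 698.0
P7: 5·388 + 2·24 + 3·119 + 1·10.8 = 2355.8
P8: 5·441 + 2·24 + 3·30 + 1·7.3 = 2350.3
P9: 5·340 + 2·16 + 3·14 + 1·9.8 = 1783.8
P10: 5·244 + 2·17 + 3·95 + 1·4.7 = 1543.7
P11: 5·65 + 2·74 + 3·74 + 1·8.5 = 703.5
Lowest: P6 at 698.0.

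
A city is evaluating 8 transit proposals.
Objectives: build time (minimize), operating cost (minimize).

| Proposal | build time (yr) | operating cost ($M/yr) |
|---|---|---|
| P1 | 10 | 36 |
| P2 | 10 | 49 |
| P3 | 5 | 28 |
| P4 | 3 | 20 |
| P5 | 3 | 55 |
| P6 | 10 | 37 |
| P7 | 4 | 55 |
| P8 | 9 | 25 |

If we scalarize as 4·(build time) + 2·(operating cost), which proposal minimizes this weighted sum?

P4

P1: 4·10 + 2·36 = 112
P2: 4·10 + 2·49 = 138
P3: 4·5 + 2·28 = 76
P4: 4·3 + 2·20 = 52
P5: 4·3 + 2·55 = 122
P6: 4·10 + 2·37 = 114
P7: 4·4 + 2·55 = 126
P8: 4·9 + 2·25 = 86
Lowest: P4 at 52.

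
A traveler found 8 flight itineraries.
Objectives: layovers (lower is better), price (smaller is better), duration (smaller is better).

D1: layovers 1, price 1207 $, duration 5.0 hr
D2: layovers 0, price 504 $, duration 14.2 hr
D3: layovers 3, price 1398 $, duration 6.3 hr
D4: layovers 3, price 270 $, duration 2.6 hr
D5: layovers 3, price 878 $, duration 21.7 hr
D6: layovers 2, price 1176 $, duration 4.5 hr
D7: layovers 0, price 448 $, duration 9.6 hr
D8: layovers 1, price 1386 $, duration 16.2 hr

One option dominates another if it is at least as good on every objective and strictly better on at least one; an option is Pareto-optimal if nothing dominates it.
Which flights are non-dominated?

D1: not dominated.
D2: dominated by D7 (layovers 0≤0, price 448≤504, duration 9.6≤14.2).
D3: dominated by D1 (layovers 1≤3, price 1207≤1398, duration 5.0≤6.3).
D4: not dominated (best price).
D5: dominated by D2 (layovers 0≤3, price 504≤878, duration 14.2≤21.7).
D6: not dominated.
D7: not dominated.
D8: dominated by D1 (layovers 1≤1, price 1207≤1386, duration 5.0≤16.2).

D1, D4, D6, D7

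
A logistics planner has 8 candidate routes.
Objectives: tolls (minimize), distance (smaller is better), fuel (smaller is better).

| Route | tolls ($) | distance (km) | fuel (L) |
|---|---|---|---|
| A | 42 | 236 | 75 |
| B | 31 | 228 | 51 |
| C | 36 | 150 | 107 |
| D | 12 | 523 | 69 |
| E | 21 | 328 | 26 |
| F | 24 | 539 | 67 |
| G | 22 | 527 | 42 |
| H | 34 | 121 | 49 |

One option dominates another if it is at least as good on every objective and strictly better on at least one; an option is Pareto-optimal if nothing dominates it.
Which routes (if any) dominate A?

B: tolls 31≤42, distance 228≤236, fuel 51≤75 — dominates A.
H: tolls 34≤42, distance 121≤236, fuel 49≤75 — dominates A.
Others (C, D, E, F, G) are each worse than A on at least one objective.

B, H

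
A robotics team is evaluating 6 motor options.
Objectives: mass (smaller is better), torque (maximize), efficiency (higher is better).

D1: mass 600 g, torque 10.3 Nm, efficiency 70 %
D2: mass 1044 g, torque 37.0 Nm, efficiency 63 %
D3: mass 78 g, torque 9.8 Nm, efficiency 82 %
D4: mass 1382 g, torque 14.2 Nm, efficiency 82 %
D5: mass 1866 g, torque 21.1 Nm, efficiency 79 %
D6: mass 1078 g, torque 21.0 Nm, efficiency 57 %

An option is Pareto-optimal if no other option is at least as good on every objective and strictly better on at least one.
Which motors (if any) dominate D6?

D2

D2: mass 1044≤1078, torque 37.0≥21.0, efficiency 63≥57 — dominates D6.
Others (D1, D3, D4, D5) are each worse than D6 on at least one objective.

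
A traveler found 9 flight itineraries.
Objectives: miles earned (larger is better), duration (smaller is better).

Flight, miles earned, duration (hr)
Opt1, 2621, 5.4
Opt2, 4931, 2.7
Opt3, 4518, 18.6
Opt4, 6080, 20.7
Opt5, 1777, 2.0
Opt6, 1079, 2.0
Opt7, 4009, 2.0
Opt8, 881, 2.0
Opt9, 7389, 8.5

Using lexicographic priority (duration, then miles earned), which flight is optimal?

Opt7

First minimize duration: best is 2.0, kept {Opt5, Opt6, Opt7, Opt8}.
Then maximize miles earned: best is 4009, kept {Opt7}.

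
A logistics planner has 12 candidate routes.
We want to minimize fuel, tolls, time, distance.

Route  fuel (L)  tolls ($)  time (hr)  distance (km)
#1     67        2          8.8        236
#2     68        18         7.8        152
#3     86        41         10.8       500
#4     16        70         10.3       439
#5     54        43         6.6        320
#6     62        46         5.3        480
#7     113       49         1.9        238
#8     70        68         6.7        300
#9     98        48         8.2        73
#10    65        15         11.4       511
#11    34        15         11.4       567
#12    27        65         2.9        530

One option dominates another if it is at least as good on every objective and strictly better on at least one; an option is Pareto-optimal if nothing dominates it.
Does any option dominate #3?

#1 vs #3: fuel 67≤86, tolls 2≤41, time 8.8≤10.8, distance 236≤500 — #1 is at least as good on every objective and strictly better on at least one, so #1 dominates #3.

Yes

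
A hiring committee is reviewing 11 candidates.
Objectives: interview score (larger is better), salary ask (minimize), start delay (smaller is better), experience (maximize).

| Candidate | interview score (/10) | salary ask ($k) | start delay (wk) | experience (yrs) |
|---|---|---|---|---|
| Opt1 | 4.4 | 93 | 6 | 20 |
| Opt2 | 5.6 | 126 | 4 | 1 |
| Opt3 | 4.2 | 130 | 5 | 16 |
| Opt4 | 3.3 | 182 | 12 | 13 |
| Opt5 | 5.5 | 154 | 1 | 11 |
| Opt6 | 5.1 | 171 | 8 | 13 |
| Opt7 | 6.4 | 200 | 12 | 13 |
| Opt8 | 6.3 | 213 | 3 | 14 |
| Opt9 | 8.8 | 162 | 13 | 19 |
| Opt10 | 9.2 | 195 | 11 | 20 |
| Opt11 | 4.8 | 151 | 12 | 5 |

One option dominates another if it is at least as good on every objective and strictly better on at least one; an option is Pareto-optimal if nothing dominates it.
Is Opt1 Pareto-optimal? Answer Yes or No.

Opt2: worse on salary ask (126 vs 93).
Opt3: worse on interview score (4.2 vs 4.4).
Opt4: worse on interview score (3.3 vs 4.4).
Opt5: worse on salary ask (154 vs 93).
Opt6: worse on salary ask (171 vs 93).
Opt7: worse on salary ask (200 vs 93).
Opt8: worse on salary ask (213 vs 93).
Opt9: worse on salary ask (162 vs 93).
Opt10: worse on salary ask (195 vs 93).
Opt11: worse on salary ask (151 vs 93).
No option is at least as good as Opt1 on every objective and strictly better on one.

Yes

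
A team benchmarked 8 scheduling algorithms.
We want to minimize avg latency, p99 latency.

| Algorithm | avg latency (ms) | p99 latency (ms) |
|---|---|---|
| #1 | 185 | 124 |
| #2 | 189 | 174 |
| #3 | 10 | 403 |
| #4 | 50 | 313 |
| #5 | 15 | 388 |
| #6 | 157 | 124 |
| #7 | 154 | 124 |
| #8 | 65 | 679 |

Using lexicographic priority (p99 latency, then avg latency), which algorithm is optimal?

First minimize p99 latency: best is 124, kept {#1, #6, #7}.
Then minimize avg latency: best is 154, kept {#7}.

#7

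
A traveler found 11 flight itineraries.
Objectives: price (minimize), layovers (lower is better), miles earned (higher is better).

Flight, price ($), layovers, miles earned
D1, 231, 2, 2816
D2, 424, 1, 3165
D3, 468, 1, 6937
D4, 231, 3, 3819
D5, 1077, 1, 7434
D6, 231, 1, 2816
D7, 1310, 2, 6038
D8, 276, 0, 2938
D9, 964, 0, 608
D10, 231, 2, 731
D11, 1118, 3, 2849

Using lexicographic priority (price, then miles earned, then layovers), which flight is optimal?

First minimize price: best is 231, kept {D1, D4, D6, D10}.
Then maximize miles earned: best is 3819, kept {D4}.

D4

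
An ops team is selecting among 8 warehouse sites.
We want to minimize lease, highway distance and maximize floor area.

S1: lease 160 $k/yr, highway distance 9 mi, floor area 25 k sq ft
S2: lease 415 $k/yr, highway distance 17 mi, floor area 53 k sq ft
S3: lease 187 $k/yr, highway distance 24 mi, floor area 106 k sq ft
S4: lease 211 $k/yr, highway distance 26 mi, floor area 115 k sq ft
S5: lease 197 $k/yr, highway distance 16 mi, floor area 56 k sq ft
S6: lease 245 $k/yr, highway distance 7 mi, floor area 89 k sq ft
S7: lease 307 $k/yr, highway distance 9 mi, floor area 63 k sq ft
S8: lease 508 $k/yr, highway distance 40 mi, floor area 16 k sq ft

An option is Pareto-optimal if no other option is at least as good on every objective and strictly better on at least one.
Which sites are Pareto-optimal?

S1, S3, S4, S5, S6

S1: not dominated (best lease).
S2: dominated by S5 (lease 197≤415, highway distance 16≤17, floor area 56≥53).
S3: not dominated.
S4: not dominated (best floor area).
S5: not dominated.
S6: not dominated (best highway distance).
S7: dominated by S6 (lease 245≤307, highway distance 7≤9, floor area 89≥63).
S8: dominated by S1 (lease 160≤508, highway distance 9≤40, floor area 25≥16).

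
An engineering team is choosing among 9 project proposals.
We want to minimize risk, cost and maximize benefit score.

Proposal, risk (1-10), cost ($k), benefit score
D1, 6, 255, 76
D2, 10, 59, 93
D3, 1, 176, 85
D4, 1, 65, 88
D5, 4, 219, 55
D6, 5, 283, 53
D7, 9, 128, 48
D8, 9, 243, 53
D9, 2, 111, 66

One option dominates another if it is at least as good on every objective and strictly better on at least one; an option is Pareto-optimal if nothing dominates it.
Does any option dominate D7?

D4 vs D7: risk 1≤9, cost 65≤128, benefit score 88≥48 — D4 is at least as good on every objective and strictly better on at least one, so D4 dominates D7.

Yes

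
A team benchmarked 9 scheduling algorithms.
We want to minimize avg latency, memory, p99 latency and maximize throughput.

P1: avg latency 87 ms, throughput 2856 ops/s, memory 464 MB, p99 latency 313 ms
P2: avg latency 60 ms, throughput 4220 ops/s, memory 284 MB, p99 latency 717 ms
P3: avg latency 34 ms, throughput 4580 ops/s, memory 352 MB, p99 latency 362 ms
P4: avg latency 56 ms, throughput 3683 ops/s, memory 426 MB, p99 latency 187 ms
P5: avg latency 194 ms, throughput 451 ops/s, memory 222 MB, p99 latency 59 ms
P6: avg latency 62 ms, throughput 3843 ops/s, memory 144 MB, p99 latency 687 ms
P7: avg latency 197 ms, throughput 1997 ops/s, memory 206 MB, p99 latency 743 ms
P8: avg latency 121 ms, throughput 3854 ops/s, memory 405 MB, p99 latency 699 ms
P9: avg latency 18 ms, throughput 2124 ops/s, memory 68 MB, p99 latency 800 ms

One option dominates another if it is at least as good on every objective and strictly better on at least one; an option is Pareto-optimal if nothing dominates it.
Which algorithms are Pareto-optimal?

P2, P3, P4, P5, P6, P9

P1: dominated by P4 (avg latency 56≤87, throughput 3683≥2856, memory 426≤464, p99 latency 187≤313).
P2: not dominated.
P3: not dominated (best throughput).
P4: not dominated.
P5: not dominated (best p99 latency).
P6: not dominated.
P7: dominated by P6 (avg latency 62≤197, throughput 3843≥1997, memory 144≤206, p99 latency 687≤743).
P8: dominated by P3 (avg latency 34≤121, throughput 4580≥3854, memory 352≤405, p99 latency 362≤699).
P9: not dominated (best avg latency).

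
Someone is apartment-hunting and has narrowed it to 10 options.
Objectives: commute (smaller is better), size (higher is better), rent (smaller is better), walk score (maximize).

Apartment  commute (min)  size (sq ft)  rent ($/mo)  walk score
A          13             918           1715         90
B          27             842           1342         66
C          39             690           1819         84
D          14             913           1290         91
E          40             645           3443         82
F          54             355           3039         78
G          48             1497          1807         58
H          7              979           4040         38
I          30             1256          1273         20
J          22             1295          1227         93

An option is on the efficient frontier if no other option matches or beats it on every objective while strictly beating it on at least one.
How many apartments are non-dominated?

5

A: not dominated.
B: dominated by D (commute 14≤27, size 913≥842, rent 1290≤1342, walk score 91≥66).
C: dominated by A (commute 13≤39, size 918≥690, rent 1715≤1819, walk score 90≥84).
D: not dominated.
E: dominated by A (commute 13≤40, size 918≥645, rent 1715≤3443, walk score 90≥82).
F: dominated by A (commute 13≤54, size 918≥355, rent 1715≤3039, walk score 90≥78).
G: not dominated (best size).
H: not dominated (best commute).
I: dominated by J (commute 22≤30, size 1295≥1256, rent 1227≤1273, walk score 93≥20).
J: not dominated (best rent).
Pareto-optimal: A, D, G, H, J → 5.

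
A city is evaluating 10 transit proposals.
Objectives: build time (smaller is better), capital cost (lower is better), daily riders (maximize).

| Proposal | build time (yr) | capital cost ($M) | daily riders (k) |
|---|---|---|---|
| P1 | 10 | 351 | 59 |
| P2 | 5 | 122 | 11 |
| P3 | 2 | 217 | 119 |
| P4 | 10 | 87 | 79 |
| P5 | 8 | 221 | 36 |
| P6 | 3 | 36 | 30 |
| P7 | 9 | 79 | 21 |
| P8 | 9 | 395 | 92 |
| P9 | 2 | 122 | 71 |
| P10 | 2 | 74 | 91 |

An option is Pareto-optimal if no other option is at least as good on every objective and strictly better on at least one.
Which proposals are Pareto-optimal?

P1: dominated by P3 (build time 2≤10, capital cost 217≤351, daily riders 119≥59).
P2: dominated by P6 (build time 3≤5, capital cost 36≤122, daily riders 30≥11).
P3: not dominated (best daily riders).
P4: dominated by P10 (build time 2≤10, capital cost 74≤87, daily riders 91≥79).
P5: dominated by P3 (build time 2≤8, capital cost 217≤221, daily riders 119≥36).
P6: not dominated (best capital cost).
P7: dominated by P6 (build time 3≤9, capital cost 36≤79, daily riders 30≥21).
P8: dominated by P3 (build time 2≤9, capital cost 217≤395, daily riders 119≥92).
P9: dominated by P10 (build time 2≤2, capital cost 74≤122, daily riders 91≥71).
P10: not dominated.

P3, P6, P10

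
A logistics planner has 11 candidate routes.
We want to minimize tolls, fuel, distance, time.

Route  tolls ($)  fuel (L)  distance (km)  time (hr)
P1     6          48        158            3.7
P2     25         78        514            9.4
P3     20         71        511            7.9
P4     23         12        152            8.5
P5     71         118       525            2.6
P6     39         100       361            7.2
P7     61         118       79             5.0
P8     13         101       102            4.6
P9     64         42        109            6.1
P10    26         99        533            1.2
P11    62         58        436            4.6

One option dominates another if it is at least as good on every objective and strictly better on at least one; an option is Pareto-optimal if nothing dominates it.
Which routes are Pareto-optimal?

P1: not dominated (best tolls).
P2: dominated by P1 (tolls 6≤25, fuel 48≤78, distance 158≤514, time 3.7≤9.4).
P3: dominated by P1 (tolls 6≤20, fuel 48≤71, distance 158≤511, time 3.7≤7.9).
P4: not dominated (best fuel).
P5: not dominated.
P6: dominated by P1 (tolls 6≤39, fuel 48≤100, distance 158≤361, time 3.7≤7.2).
P7: not dominated (best distance).
P8: not dominated.
P9: not dominated.
P10: not dominated (best time).
P11: dominated by P1 (tolls 6≤62, fuel 48≤58, distance 158≤436, time 3.7≤4.6).

P1, P4, P5, P7, P8, P9, P10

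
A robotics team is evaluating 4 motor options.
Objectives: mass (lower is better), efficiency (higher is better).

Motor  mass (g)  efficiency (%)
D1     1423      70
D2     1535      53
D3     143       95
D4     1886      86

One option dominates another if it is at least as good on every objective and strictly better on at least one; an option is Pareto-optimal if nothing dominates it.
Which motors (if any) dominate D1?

D3

D3: mass 143≤1423, efficiency 95≥70 — dominates D1.
Others (D2, D4) are each worse than D1 on at least one objective.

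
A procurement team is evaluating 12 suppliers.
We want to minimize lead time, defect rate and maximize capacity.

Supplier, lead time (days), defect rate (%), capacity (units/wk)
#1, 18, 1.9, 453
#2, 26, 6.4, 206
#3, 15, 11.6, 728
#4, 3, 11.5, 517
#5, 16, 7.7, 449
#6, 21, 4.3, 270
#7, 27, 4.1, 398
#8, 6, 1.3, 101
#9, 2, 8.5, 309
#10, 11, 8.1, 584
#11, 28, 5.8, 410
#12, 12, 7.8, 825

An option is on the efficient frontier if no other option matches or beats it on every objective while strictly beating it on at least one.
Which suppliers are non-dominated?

#1: not dominated.
#2: dominated by #1 (lead time 18≤26, defect rate 1.9≤6.4, capacity 453≥206).
#3: dominated by #12 (lead time 12≤15, defect rate 7.8≤11.6, capacity 825≥728).
#4: not dominated.
#5: not dominated.
#6: dominated by #1 (lead time 18≤21, defect rate 1.9≤4.3, capacity 453≥270).
#7: dominated by #1 (lead time 18≤27, defect rate 1.9≤4.1, capacity 453≥398).
#8: not dominated (best defect rate).
#9: not dominated (best lead time).
#10: not dominated.
#11: dominated by #1 (lead time 18≤28, defect rate 1.9≤5.8, capacity 453≥410).
#12: not dominated (best capacity).

#1, #4, #5, #8, #9, #10, #12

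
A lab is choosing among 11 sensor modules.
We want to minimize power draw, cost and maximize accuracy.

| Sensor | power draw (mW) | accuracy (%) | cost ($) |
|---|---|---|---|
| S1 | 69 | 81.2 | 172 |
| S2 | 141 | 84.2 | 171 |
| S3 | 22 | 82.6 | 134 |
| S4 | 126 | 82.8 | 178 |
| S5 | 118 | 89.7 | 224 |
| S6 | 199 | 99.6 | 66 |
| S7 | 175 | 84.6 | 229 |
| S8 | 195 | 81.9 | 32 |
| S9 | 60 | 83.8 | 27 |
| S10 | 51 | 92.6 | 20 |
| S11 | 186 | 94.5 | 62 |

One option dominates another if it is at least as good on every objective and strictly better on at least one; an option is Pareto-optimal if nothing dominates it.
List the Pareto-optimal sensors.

S1: dominated by S3 (power draw 22≤69, accuracy 82.6≥81.2, cost 134≤172).
S2: dominated by S10 (power draw 51≤141, accuracy 92.6≥84.2, cost 20≤171).
S3: not dominated (best power draw).
S4: dominated by S9 (power draw 60≤126, accuracy 83.8≥82.8, cost 27≤178).
S5: dominated by S10 (power draw 51≤118, accuracy 92.6≥89.7, cost 20≤224).
S6: not dominated (best accuracy).
S7: dominated by S5 (power draw 118≤175, accuracy 89.7≥84.6, cost 224≤229).
S8: dominated by S9 (power draw 60≤195, accuracy 83.8≥81.9, cost 27≤32).
S9: dominated by S10 (power draw 51≤60, accuracy 92.6≥83.8, cost 20≤27).
S10: not dominated (best cost).
S11: not dominated.

S3, S6, S10, S11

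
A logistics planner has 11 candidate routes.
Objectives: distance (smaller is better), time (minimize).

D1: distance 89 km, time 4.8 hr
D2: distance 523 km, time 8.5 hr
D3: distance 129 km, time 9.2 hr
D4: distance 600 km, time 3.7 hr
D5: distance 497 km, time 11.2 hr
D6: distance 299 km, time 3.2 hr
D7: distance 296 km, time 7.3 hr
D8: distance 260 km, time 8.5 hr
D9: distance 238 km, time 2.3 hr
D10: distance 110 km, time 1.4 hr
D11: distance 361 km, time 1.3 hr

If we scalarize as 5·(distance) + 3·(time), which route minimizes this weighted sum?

D1: 5·89 + 3·4.8 = 459.4
D2: 5·523 + 3·8.5 = 2640.5
D3: 5·129 + 3·9.2 = 672.6
D4: 5·600 + 3·3.7 = 3011.1
D5: 5·497 + 3·11.2 = 2518.6
D6: 5·299 + 3·3.2 = 1504.6
D7: 5·296 + 3·7.3 = 1501.9
D8: 5·260 + 3·8.5 = 1325.5
D9: 5·238 + 3·2.3 = 1196.9
D10: 5·110 + 3·1.4 = 554.2
D11: 5·361 + 3·1.3 = 1808.9
Lowest: D1 at 459.4.

D1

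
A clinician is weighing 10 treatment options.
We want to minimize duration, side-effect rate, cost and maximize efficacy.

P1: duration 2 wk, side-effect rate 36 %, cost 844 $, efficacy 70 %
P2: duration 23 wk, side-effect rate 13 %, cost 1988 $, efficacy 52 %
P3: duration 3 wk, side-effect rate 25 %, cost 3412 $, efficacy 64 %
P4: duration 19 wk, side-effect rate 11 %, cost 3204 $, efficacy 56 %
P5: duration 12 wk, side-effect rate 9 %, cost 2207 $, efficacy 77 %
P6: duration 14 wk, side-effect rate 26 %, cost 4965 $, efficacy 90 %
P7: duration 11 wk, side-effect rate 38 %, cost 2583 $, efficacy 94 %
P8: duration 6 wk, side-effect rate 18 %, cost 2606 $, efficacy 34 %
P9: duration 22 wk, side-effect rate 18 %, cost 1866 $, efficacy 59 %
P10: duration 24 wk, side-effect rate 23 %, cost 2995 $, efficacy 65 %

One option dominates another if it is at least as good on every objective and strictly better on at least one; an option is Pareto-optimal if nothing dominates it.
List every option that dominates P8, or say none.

none

P1: worse on side-effect rate (36 vs 18).
P2: worse on duration (23 vs 6).
P3: worse on side-effect rate (25 vs 18).
P4: worse on duration (19 vs 6).
P5: worse on duration (12 vs 6).
P6: worse on duration (14 vs 6).
P7: worse on duration (11 vs 6).
P9: worse on duration (22 vs 6).
P10: worse on duration (24 vs 6).
No option dominates P8.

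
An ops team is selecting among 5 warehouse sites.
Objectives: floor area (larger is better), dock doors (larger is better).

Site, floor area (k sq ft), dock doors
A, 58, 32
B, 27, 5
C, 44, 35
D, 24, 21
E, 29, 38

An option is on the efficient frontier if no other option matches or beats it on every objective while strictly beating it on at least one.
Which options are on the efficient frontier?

A: not dominated (best floor area).
B: dominated by A (floor area 58≥27, dock doors 32≥5).
C: not dominated.
D: dominated by A (floor area 58≥24, dock doors 32≥21).
E: not dominated (best dock doors).

A, C, E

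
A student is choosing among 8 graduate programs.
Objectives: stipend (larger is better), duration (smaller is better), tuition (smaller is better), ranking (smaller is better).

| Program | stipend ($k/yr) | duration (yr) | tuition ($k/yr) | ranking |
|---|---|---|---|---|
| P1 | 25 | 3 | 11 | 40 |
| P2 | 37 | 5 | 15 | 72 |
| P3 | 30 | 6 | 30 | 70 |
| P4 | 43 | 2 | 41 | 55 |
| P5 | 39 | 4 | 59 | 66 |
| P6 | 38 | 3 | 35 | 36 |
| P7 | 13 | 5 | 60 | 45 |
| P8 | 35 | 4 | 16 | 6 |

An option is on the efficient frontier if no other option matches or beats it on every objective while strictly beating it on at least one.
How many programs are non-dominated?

5

P1: not dominated (best tuition).
P2: not dominated.
P3: dominated by P8 (stipend 35≥30, duration 4≤6, tuition 16≤30, ranking 6≤70).
P4: not dominated (best stipend).
P5: dominated by P4 (stipend 43≥39, duration 2≤4, tuition 41≤59, ranking 55≤66).
P6: not dominated.
P7: dominated by P1 (stipend 25≥13, duration 3≤5, tuition 11≤60, ranking 40≤45).
P8: not dominated (best ranking).
Pareto-optimal: P1, P2, P4, P6, P8 → 5.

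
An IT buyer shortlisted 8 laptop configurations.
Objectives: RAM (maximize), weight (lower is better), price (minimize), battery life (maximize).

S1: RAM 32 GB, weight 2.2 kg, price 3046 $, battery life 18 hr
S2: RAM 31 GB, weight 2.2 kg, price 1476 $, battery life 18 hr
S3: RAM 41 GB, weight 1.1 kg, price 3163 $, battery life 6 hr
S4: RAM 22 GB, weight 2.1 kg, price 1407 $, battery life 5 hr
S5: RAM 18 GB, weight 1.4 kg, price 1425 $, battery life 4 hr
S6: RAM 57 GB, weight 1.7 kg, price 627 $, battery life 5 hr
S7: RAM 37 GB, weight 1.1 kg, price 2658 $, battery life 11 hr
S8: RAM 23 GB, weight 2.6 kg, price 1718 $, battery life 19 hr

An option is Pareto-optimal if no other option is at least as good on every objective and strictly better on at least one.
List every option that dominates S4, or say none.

S6

S6: RAM 57≥22, weight 1.7≤2.1, price 627≤1407, battery life 5≥5 — dominates S4.
Others (S1, S2, S3, S5, S7, S8) are each worse than S4 on at least one objective.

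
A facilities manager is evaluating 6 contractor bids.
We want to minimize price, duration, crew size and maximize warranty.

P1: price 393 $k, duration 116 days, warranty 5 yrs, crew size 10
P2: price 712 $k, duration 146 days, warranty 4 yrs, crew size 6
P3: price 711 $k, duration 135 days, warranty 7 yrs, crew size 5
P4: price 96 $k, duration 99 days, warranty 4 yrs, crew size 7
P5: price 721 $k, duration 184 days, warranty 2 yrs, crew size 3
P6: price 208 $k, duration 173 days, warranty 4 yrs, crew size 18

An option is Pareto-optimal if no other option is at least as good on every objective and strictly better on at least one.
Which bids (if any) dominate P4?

P1: worse on price (393 vs 96).
P2: worse on price (712 vs 96).
P3: worse on price (711 vs 96).
P5: worse on price (721 vs 96).
P6: worse on price (208 vs 96).
No option dominates P4.

none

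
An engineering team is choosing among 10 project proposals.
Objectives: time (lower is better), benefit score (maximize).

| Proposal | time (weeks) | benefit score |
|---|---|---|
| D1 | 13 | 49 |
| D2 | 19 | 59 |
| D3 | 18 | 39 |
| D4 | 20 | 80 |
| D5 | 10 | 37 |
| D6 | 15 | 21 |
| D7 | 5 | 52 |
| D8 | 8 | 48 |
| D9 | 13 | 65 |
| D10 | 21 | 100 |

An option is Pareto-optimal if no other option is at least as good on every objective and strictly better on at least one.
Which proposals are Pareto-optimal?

D1: dominated by D7 (time 5≤13, benefit score 52≥49).
D2: dominated by D9 (time 13≤19, benefit score 65≥59).
D3: dominated by D1 (time 13≤18, benefit score 49≥39).
D4: not dominated.
D5: dominated by D7 (time 5≤10, benefit score 52≥37).
D6: dominated by D1 (time 13≤15, benefit score 49≥21).
D7: not dominated (best time).
D8: dominated by D7 (time 5≤8, benefit score 52≥48).
D9: not dominated.
D10: not dominated (best benefit score).

D4, D7, D9, D10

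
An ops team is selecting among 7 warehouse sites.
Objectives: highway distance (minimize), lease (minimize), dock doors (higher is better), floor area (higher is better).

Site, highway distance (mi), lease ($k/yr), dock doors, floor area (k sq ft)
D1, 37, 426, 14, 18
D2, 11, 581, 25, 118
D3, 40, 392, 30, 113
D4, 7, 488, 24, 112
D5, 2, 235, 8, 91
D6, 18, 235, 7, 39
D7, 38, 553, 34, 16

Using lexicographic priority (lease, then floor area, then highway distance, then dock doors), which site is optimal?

First minimize lease: best is 235, kept {D5, D6}.
Then maximize floor area: best is 91, kept {D5}.

D5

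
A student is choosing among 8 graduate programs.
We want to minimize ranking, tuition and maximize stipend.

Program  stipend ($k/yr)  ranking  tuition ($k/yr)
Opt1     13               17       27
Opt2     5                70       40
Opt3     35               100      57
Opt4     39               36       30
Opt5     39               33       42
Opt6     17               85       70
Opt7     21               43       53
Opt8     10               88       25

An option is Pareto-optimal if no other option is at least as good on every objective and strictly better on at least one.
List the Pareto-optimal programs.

Opt1: not dominated (best ranking).
Opt2: dominated by Opt1 (stipend 13≥5, ranking 17≤70, tuition 27≤40).
Opt3: dominated by Opt4 (stipend 39≥35, ranking 36≤100, tuition 30≤57).
Opt4: not dominated.
Opt5: not dominated.
Opt6: dominated by Opt4 (stipend 39≥17, ranking 36≤85, tuition 30≤70).
Opt7: dominated by Opt4 (stipend 39≥21, ranking 36≤43, tuition 30≤53).
Opt8: not dominated (best tuition).

Opt1, Opt4, Opt5, Opt8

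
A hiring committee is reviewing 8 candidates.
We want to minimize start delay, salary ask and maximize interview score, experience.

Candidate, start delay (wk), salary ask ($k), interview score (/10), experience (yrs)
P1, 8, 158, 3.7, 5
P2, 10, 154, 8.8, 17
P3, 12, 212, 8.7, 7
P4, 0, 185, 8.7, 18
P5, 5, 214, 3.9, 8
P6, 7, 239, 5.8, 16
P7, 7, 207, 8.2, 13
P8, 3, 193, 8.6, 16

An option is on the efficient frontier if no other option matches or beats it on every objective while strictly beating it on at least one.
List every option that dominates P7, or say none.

P4, P8

P4: start delay 0≤7, salary ask 185≤207, interview score 8.7≥8.2, experience 18≥13 — dominates P7.
P8: start delay 3≤7, salary ask 193≤207, interview score 8.6≥8.2, experience 16≥13 — dominates P7.
Others (P1, P2, P3, P5, P6) are each worse than P7 on at least one objective.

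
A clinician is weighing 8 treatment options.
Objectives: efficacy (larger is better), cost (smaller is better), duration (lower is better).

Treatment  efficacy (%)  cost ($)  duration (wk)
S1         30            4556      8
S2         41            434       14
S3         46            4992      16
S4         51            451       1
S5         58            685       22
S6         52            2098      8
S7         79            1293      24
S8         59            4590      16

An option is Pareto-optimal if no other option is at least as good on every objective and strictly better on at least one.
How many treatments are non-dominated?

6

S1: dominated by S4 (efficacy 51≥30, cost 451≤4556, duration 1≤8).
S2: not dominated (best cost).
S3: dominated by S4 (efficacy 51≥46, cost 451≤4992, duration 1≤16).
S4: not dominated (best duration).
S5: not dominated.
S6: not dominated.
S7: not dominated (best efficacy).
S8: not dominated.
Pareto-optimal: S2, S4, S5, S6, S7, S8 → 6.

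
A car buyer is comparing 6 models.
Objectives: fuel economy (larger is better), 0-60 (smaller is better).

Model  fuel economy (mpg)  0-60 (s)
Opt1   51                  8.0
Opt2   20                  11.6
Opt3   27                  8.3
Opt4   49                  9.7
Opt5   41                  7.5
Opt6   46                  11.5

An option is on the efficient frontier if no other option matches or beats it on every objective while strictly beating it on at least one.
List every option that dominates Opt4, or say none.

Opt1

Opt1: fuel economy 51≥49, 0-60 8.0≤9.7 — dominates Opt4.
Others (Opt2, Opt3, Opt5, Opt6) are each worse than Opt4 on at least one objective.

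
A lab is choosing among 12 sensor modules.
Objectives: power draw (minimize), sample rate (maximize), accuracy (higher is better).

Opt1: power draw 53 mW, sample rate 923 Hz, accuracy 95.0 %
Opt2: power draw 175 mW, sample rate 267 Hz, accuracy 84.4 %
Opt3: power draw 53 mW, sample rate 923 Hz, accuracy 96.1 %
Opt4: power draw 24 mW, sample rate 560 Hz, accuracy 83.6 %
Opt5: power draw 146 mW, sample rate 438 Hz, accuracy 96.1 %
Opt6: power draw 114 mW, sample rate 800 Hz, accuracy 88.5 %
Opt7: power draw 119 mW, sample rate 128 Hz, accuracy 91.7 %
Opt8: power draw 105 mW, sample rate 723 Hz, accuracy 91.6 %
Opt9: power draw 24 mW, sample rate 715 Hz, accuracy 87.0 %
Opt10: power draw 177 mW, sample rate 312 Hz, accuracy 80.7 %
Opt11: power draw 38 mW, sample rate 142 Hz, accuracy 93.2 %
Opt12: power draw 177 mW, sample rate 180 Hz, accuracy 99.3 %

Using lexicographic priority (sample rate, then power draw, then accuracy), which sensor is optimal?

Opt3

First maximize sample rate: best is 923, kept {Opt1, Opt3}.
Then minimize power draw: best is 53, kept {Opt1, Opt3}.
Then maximize accuracy: best is 96.1, kept {Opt3}.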